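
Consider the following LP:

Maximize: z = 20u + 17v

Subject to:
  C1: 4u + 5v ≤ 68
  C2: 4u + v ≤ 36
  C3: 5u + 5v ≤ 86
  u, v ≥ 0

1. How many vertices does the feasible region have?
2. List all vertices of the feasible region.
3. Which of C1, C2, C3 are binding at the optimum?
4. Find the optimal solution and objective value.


1. 4
2. (0, 0), (9, 0), (7, 8), (0, 13.6)
3. C1, C2
4. u = 7, v = 8, z = 276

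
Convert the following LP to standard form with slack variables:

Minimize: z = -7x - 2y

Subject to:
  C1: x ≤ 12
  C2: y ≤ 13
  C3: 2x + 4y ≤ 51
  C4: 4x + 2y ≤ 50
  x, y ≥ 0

min z = -7x - 2y

s.t.
  x + s1 = 12
  y + s2 = 13
  2x + 4y + s3 = 51
  4x + 2y + s4 = 50
  x, y, s1, s2, s3, s4 ≥ 0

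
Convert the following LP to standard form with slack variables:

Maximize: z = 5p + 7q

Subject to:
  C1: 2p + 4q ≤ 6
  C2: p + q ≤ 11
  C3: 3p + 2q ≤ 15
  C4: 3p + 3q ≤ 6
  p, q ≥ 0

max z = 5p + 7q

s.t.
  2p + 4q + s1 = 6
  p + q + s2 = 11
  3p + 2q + s3 = 15
  3p + 3q + s4 = 6
  p, q, s1, s2, s3, s4 ≥ 0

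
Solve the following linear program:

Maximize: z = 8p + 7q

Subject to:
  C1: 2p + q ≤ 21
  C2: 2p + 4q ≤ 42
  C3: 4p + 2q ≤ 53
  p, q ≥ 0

Evaluate the objective at each vertex of the feasible region:
  z(0, 0) = 0
  z(10.5, 0) = 84
  z(7, 7) = 105  ←
  z(0, 10.5) = 73.5
The maximum is at p = 7, q = 7.

p = 7, q = 7, z = 105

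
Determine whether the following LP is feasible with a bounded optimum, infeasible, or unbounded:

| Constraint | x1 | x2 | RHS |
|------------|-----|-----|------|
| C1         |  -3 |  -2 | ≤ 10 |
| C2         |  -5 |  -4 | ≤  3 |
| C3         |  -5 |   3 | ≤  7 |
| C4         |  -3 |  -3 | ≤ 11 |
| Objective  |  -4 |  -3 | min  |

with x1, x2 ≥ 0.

Unbounded (objective can decrease without bound)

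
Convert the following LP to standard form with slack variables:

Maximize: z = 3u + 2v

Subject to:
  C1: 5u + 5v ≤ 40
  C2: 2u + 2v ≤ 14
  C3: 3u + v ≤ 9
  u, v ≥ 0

max z = 3u + 2v

s.t.
  5u + 5v + s1 = 40
  2u + 2v + s2 = 14
  3u + v + s3 = 9
  u, v, s1, s2, s3 ≥ 0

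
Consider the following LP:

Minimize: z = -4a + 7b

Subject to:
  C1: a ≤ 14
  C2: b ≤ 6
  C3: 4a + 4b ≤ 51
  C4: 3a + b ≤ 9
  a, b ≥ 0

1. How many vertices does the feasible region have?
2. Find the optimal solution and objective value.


1. 4
2. a = 3, b = 0, z = -12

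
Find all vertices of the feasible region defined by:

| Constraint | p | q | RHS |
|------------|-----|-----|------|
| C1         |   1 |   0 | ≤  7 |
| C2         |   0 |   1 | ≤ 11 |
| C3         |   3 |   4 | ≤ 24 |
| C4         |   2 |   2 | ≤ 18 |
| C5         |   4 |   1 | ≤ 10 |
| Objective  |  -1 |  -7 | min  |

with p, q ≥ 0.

(0, 0), (2.5, 0), (1.231, 5.077), (0, 6)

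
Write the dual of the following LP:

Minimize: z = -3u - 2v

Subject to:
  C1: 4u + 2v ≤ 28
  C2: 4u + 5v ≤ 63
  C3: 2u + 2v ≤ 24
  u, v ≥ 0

Primal min cᵀx s.t. Ax ≤ b, x ≥ 0  →  Dual max −bᵀy s.t. Aᵀy ≥ −c, y ≥ 0.

Maximize: z = -28y1 - 63y2 - 24y3

Subject to:
  4y1 + 4y2 + 2y3 ≥ 3
  2y1 + 5y2 + 2y3 ≥ 2
  y1, y2, y3 ≥ 0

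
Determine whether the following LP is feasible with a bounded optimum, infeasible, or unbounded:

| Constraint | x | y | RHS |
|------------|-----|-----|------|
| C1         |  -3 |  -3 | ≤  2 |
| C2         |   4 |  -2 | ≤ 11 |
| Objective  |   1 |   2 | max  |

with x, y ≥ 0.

Unbounded (objective can increase without bound)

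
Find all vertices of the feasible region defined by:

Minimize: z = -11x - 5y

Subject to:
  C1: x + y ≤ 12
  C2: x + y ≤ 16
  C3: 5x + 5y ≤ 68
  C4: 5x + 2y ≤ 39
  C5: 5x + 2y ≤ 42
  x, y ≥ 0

(0, 0), (7.8, 0), (5, 7), (0, 12)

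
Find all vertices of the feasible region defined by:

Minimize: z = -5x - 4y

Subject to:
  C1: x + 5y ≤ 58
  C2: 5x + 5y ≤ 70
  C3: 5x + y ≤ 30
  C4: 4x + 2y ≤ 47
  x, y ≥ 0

(0, 0), (6, 0), (4, 10), (3, 11), (0, 11.6)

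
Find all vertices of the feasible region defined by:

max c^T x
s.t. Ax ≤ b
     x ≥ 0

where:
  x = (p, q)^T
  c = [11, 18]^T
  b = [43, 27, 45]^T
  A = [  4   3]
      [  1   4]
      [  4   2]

(0, 0), (10.75, 0), (7, 5), (0, 6.75)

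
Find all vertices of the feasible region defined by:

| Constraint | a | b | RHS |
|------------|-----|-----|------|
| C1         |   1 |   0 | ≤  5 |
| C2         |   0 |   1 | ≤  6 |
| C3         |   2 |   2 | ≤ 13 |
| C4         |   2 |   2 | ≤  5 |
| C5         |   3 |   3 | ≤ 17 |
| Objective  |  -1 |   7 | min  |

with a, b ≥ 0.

(0, 0), (2.5, 0), (0, 2.5)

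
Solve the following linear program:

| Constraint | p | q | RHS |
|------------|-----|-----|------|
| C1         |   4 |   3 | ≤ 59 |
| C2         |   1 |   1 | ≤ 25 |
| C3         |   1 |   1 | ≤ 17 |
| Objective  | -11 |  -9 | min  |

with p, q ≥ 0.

Evaluate the objective at each vertex of the feasible region:
  z(0, 0) = 0
  z(14.75, 0) = -162.2
  z(8, 9) = -169  ←
  z(0, 17) = -153
The minimum is at p = 8, q = 9.

p = 8, q = 9, z = -169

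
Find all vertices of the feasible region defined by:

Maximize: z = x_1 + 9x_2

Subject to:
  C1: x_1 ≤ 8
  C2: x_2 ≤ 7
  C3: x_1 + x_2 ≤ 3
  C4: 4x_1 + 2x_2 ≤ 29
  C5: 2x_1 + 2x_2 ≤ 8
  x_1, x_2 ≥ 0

(0, 0), (3, 0), (0, 3)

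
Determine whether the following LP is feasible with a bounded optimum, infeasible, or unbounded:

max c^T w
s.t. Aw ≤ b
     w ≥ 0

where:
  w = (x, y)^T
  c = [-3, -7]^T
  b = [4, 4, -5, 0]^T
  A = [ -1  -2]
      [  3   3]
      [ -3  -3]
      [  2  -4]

Infeasible (no feasible solution exists)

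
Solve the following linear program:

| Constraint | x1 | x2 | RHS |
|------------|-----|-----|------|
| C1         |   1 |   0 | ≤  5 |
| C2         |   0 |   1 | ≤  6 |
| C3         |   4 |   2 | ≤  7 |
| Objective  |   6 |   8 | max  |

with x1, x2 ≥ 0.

Evaluate the objective at each vertex of the feasible region:
  z(0, 0) = 0
  z(1.75, 0) = 10.5
  z(0, 3.5) = 28  ←
The maximum is at x1 = 0, x2 = 3.5.

x1 = 0, x2 = 3.5, z = 28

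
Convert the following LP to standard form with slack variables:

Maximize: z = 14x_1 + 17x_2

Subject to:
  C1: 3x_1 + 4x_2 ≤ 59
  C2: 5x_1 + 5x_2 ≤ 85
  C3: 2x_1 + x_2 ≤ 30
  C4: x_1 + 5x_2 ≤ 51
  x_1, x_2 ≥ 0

max z = 14x_1 + 17x_2

s.t.
  3x_1 + 4x_2 + s1 = 59
  5x_1 + 5x_2 + s2 = 85
  2x_1 + x_2 + s3 = 30
  x_1 + 5x_2 + s4 = 51
  x_1, x_2, s1, s2, s3, s4 ≥ 0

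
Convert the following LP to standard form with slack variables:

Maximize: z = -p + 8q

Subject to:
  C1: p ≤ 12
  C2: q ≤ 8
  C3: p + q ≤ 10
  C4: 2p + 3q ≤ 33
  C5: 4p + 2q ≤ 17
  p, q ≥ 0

max z = -p + 8q

s.t.
  p + s1 = 12
  q + s2 = 8
  p + q + s3 = 10
  2p + 3q + s4 = 33
  4p + 2q + s5 = 17
  p, q, s1, s2, s3, s4, s5 ≥ 0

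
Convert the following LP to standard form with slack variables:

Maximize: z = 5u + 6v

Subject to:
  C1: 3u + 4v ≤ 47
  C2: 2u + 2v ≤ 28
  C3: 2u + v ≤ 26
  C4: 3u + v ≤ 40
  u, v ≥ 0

max z = 5u + 6v

s.t.
  3u + 4v + s1 = 47
  2u + 2v + s2 = 28
  2u + v + s3 = 26
  3u + v + s4 = 40
  u, v, s1, s2, s3, s4 ≥ 0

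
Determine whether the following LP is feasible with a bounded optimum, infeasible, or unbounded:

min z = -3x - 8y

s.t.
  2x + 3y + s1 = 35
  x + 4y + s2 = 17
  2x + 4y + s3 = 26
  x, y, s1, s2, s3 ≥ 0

Feasible with a bounded optimal solution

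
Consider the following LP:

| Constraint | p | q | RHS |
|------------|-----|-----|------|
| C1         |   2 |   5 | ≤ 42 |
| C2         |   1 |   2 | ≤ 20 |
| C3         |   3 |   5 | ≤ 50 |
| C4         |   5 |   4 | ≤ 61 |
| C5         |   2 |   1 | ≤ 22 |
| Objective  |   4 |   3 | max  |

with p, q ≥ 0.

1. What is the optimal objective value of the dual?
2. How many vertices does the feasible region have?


1. 48
2. 6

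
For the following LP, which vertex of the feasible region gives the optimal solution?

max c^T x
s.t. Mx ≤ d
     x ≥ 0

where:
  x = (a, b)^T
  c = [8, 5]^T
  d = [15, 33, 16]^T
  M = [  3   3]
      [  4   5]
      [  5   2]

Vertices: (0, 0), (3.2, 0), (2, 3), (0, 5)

Evaluate the objective at each vertex of the feasible region:
  z(0, 0) = 0
  z(3.2, 0) = 25.6
  z(2, 3) = 31  ←
  z(0, 5) = 25
The maximum is at a = 2, b = 3.

(2, 3)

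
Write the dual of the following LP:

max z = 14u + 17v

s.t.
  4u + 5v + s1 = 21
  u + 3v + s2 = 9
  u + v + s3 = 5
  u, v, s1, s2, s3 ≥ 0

Primal max cᵀx s.t. Ax ≤ b, x ≥ 0  →  Dual min bᵀy s.t. Aᵀy ≥ c, y ≥ 0.

Minimize: z = 21y1 + 9y2 + 5y3

Subject to:
  4y1 + y2 + y3 ≥ 14
  5y1 + 3y2 + y3 ≥ 17
  y1, y2, y3 ≥ 0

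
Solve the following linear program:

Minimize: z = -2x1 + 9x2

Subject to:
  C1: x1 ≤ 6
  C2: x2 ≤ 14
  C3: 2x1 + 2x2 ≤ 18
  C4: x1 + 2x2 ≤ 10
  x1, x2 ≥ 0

Evaluate the objective at each vertex of the feasible region:
  z(0, 0) = 0
  z(6, 0) = -12  ←
  z(6, 2) = 6
  z(0, 5) = 45
The minimum is at x1 = 6, x2 = 0.

x1 = 6, x2 = 0, z = -12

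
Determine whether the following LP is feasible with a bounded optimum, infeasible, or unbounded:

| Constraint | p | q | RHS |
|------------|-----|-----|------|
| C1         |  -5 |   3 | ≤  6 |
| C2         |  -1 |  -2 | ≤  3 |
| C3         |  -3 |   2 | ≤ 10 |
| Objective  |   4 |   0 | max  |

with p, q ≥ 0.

Unbounded (objective can increase without bound)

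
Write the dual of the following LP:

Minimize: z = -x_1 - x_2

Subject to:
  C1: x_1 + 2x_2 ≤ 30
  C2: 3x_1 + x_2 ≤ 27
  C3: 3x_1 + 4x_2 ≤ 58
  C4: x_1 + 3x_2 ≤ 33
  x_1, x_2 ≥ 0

Primal min cᵀx s.t. Ax ≤ b, x ≥ 0  →  Dual max −bᵀy s.t. Aᵀy ≥ −c, y ≥ 0.

Maximize: z = -30y1 - 27y2 - 58y3 - 33y4

Subject to:
  y1 + 3y2 + 3y3 + y4 ≥ 1
  2y1 + y2 + 4y3 + 3y4 ≥ 1
  y1, y2, y3, y4 ≥ 0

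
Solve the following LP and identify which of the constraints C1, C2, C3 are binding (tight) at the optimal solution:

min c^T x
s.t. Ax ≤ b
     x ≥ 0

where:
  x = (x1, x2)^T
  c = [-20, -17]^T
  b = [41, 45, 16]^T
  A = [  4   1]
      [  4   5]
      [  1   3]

At x1 = 10, x2 = 1, compute slack b - a·x for each constraint:
  C1: 41 − 41 = 0  (binding)
  C2: 45 − 45 = 0  (binding)
  C3: 16 − 13 = 3  (slack)

Optimal: x1 = 10, x2 = 1
Binding: C1, C2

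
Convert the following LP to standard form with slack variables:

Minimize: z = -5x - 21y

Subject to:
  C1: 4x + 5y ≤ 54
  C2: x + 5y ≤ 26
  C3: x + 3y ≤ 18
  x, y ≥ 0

min z = -5x - 21y

s.t.
  4x + 5y + s1 = 54
  x + 5y + s2 = 26
  x + 3y + s3 = 18
  x, y, s1, s2, s3 ≥ 0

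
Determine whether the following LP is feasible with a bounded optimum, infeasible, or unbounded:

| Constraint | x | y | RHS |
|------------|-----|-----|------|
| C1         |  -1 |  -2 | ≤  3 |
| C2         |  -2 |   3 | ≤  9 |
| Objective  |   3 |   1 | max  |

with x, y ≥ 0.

Unbounded (objective can increase without bound)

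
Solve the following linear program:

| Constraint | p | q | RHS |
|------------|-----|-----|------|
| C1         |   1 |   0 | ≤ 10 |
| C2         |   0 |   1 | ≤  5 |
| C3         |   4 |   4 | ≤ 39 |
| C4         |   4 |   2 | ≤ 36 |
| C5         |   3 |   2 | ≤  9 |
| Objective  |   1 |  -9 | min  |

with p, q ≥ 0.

Evaluate the objective at each vertex of the feasible region:
  z(0, 0) = 0
  z(3, 0) = 3
  z(0, 4.5) = -40.5  ←
The minimum is at p = 0, q = 4.5.

p = 0, q = 4.5, z = -40.5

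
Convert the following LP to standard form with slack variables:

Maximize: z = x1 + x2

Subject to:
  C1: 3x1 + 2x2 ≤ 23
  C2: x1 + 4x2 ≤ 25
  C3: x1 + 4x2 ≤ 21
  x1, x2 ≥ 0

max z = x1 + x2

s.t.
  3x1 + 2x2 + s1 = 23
  x1 + 4x2 + s2 = 25
  x1 + 4x2 + s3 = 21
  x1, x2, s1, s2, s3 ≥ 0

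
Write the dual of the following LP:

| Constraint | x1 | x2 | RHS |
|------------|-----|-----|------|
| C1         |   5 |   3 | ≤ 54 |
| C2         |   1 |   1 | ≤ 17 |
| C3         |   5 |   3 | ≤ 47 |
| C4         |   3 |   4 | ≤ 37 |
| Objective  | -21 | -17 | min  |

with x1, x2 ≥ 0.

Primal min cᵀx s.t. Ax ≤ b, x ≥ 0  →  Dual max −bᵀy s.t. Aᵀy ≥ −c, y ≥ 0.

Maximize: z = -54y1 - 17y2 - 47y3 - 37y4

Subject to:
  5y1 + y2 + 5y3 + 3y4 ≥ 21
  3y1 + y2 + 3y3 + 4y4 ≥ 17
  y1, y2, y3, y4 ≥ 0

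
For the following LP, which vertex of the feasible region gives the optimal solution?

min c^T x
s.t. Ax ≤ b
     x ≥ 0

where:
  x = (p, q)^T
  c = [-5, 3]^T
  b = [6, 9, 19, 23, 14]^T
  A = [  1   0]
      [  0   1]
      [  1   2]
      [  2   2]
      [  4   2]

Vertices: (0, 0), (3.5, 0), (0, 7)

Evaluate the objective at each vertex of the feasible region:
  z(0, 0) = 0
  z(3.5, 0) = -17.5  ←
  z(0, 7) = 21
The minimum is at p = 3.5, q = 0.

(3.5, 0)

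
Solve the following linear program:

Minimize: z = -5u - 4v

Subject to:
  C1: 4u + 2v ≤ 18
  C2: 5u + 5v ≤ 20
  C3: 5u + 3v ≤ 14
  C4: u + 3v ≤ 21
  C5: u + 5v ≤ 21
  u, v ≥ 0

Evaluate the objective at each vertex of the feasible region:
  z(0, 0) = 0
  z(2.8, 0) = -14
  z(1, 3) = -17  ←
  z(0, 4) = -16
The minimum is at u = 1, v = 3.

u = 1, v = 3, z = -17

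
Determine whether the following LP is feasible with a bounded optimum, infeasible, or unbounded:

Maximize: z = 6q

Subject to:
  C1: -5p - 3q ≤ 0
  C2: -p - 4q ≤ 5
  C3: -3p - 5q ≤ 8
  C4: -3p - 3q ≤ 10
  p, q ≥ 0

Unbounded (objective can increase without bound)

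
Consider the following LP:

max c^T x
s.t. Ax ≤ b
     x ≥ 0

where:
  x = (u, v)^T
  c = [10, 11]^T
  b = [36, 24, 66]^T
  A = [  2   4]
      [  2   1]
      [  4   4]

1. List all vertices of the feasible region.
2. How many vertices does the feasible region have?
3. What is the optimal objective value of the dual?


1. (0, 0), (12, 0), (10, 4), (0, 9)
2. 4
3. 144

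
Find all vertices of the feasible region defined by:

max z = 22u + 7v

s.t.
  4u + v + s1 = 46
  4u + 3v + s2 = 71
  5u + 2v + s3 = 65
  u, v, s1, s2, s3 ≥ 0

(0, 0), (11.5, 0), (9, 10), (7.571, 13.57), (0, 23.67)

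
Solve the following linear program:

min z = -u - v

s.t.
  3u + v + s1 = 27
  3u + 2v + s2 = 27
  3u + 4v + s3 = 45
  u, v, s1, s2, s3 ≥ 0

Evaluate the objective at each vertex of the feasible region:
  z(0, 0) = 0
  z(9, 0) = -9
  z(3, 9) = -12  ←
  z(0, 11.25) = -11.25
The minimum is at u = 3, v = 9.

u = 3, v = 9, z = -12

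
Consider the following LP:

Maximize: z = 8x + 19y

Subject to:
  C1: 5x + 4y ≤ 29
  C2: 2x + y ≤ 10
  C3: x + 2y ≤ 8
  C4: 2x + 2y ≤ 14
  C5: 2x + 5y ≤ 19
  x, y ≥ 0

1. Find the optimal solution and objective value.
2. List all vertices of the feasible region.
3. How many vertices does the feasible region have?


1. x = 2, y = 3, z = 73
2. (0, 0), (5, 0), (4, 2), (2, 3), (0, 3.8)
3. 5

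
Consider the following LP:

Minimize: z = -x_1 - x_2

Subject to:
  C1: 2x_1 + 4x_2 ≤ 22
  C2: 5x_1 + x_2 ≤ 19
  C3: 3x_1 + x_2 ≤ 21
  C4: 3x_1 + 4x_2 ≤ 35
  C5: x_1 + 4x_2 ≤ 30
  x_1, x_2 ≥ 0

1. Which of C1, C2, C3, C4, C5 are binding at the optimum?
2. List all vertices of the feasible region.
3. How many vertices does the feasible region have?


1. C1, C2
2. (0, 0), (3.8, 0), (3, 4), (0, 5.5)
3. 4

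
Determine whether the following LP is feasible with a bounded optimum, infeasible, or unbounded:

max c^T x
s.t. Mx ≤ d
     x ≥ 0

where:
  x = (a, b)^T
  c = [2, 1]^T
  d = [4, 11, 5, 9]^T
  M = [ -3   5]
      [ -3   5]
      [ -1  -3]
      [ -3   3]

Unbounded (objective can increase without bound)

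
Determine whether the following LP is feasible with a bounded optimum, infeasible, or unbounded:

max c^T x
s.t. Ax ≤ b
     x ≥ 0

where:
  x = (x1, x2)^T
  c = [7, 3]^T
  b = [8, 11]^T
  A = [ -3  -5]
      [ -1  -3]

Unbounded (objective can increase without bound)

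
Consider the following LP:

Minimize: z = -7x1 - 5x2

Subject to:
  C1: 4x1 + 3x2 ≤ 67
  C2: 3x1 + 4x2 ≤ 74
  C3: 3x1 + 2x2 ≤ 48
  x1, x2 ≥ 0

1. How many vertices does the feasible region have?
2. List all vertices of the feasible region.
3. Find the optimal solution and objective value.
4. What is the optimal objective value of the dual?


1. 5
2. (0, 0), (16, 0), (10, 9), (6.571, 13.57), (0, 18.5)
3. x1 = 10, x2 = 9, z = -115
4. -115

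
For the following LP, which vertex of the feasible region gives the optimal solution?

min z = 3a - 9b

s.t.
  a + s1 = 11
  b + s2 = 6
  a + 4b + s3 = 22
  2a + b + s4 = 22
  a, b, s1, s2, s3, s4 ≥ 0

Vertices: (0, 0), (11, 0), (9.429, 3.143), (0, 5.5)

Evaluate the objective at each vertex of the feasible region:
  z(0, 0) = 0
  z(11, 0) = 33
  z(9.429, 3.143) = 0
  z(0, 5.5) = -49.5  ←
The minimum is at a = 0, b = 5.5.

(0, 5.5)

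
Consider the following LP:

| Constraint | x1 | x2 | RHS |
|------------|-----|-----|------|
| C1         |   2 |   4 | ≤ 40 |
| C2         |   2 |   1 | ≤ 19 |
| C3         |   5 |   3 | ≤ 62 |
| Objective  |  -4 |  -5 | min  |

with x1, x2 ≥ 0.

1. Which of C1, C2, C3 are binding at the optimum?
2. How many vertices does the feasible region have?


1. C1, C2
2. 4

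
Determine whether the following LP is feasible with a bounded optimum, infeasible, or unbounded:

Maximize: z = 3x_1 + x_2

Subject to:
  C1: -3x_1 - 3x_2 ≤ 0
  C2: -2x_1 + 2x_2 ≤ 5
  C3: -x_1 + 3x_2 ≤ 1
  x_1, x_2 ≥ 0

Unbounded (objective can increase without bound)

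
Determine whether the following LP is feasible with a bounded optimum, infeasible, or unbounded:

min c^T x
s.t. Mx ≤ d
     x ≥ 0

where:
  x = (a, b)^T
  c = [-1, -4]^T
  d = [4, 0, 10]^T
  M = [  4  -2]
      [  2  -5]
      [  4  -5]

Unbounded (objective can decrease without bound)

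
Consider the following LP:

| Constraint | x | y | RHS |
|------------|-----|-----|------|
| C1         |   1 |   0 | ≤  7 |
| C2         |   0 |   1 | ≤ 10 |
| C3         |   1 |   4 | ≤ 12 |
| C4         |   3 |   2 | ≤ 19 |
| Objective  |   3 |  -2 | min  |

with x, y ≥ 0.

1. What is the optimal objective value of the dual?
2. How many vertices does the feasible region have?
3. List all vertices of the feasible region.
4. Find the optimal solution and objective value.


1. -6
2. 4
3. (0, 0), (6.333, 0), (5.2, 1.7), (0, 3)
4. x = 0, y = 3, z = -6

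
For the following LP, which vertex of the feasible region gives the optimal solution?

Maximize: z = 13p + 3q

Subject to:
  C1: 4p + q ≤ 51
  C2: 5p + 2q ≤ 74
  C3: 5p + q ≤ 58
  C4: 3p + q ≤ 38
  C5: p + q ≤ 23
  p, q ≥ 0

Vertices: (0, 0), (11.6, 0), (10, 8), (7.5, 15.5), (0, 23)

Evaluate the objective at each vertex of the feasible region:
  z(0, 0) = 0
  z(11.6, 0) = 150.8
  z(10, 8) = 154  ←
  z(7.5, 15.5) = 144
  z(0, 23) = 69
The maximum is at p = 10, q = 8.

(10, 8)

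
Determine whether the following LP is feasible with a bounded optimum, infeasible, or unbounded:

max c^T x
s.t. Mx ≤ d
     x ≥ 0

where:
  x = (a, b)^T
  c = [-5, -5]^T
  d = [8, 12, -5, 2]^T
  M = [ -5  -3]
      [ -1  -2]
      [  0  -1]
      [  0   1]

Infeasible (no feasible solution exists)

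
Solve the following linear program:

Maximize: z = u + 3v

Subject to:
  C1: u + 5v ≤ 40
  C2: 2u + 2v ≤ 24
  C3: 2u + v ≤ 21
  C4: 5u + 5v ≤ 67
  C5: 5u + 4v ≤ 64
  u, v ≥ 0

Evaluate the objective at each vertex of the feasible region:
  z(0, 0) = 0
  z(10.5, 0) = 10.5
  z(9, 3) = 18
  z(5, 7) = 26  ←
  z(0, 8) = 24
The maximum is at u = 5, v = 7.

u = 5, v = 7, z = 26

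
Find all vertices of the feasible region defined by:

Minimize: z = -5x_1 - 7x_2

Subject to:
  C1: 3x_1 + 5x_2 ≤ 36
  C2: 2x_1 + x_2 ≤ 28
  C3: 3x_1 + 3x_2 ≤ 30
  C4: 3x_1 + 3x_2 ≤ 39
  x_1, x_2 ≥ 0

(0, 0), (10, 0), (7, 3), (0, 7.2)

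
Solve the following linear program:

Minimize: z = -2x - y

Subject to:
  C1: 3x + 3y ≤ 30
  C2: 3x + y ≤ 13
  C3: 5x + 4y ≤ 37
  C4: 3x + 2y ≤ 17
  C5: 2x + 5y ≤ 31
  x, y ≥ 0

Evaluate the objective at each vertex of the feasible region:
  z(0, 0) = 0
  z(4.333, 0) = -8.667
  z(3, 4) = -10  ←
  z(2.091, 5.364) = -9.545
  z(0, 6.2) = -6.2
The minimum is at x = 3, y = 4.

x = 3, y = 4, z = -10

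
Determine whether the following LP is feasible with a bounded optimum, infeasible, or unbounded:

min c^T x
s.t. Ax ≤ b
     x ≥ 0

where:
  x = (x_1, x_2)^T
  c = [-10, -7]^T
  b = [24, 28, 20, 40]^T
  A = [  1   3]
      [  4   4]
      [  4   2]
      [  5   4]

Feasible with a bounded optimal solution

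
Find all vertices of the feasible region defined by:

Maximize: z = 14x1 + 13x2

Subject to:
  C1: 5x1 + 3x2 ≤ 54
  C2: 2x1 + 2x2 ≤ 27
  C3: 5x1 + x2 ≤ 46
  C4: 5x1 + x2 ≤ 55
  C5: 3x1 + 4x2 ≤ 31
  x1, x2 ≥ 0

(0, 0), (9.2, 0), (9, 1), (0, 7.75)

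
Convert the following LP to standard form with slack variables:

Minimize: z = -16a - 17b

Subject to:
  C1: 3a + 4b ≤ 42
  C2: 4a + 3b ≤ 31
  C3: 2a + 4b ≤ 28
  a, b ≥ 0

min z = -16a - 17b

s.t.
  3a + 4b + s1 = 42
  4a + 3b + s2 = 31
  2a + 4b + s3 = 28
  a, b, s1, s2, s3 ≥ 0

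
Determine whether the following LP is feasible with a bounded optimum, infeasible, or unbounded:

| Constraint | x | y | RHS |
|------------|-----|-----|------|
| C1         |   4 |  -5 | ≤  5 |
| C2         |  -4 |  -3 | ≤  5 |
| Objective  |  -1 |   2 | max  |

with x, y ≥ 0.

Unbounded (objective can increase without bound)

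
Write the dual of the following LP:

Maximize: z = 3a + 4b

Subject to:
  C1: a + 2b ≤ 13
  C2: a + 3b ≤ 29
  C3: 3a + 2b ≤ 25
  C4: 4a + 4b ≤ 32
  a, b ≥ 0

Primal max cᵀx s.t. Ax ≤ b, x ≥ 0  →  Dual min bᵀy s.t. Aᵀy ≥ c, y ≥ 0.

Minimize: z = 13y1 + 29y2 + 25y3 + 32y4

Subject to:
  y1 + y2 + 3y3 + 4y4 ≥ 3
  2y1 + 3y2 + 2y3 + 4y4 ≥ 4
  y1, y2, y3, y4 ≥ 0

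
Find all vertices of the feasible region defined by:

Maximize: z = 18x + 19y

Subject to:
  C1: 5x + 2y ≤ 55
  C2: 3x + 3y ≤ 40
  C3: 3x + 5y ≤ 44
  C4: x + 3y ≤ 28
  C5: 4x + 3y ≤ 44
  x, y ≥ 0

(0, 0), (11, 0), (8, 4), (0, 8.8)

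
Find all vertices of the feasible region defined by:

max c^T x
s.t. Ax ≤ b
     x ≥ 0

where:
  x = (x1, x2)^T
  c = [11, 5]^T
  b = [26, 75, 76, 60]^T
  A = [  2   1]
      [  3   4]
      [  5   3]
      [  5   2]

(0, 0), (12, 0), (8, 10), (5.8, 14.4), (0, 18.75)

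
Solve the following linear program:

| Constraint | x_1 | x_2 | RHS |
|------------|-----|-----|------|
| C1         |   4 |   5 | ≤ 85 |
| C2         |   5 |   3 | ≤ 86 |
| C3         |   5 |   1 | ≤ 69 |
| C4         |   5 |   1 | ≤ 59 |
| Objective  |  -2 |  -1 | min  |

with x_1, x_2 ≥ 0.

Evaluate the objective at each vertex of the feasible region:
  z(0, 0) = 0
  z(11.8, 0) = -23.6
  z(10, 9) = -29  ←
  z(0, 17) = -17
The minimum is at x_1 = 10, x_2 = 9.

x_1 = 10, x_2 = 9, z = -29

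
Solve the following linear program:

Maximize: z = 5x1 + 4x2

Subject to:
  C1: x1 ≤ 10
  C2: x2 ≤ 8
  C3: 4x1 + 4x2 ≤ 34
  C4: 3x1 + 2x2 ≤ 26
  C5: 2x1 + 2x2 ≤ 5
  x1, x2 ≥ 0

Evaluate the objective at each vertex of the feasible region:
  z(0, 0) = 0
  z(2.5, 0) = 12.5  ←
  z(0, 2.5) = 10
The maximum is at x1 = 2.5, x2 = 0.

x1 = 2.5, x2 = 0, z = 12.5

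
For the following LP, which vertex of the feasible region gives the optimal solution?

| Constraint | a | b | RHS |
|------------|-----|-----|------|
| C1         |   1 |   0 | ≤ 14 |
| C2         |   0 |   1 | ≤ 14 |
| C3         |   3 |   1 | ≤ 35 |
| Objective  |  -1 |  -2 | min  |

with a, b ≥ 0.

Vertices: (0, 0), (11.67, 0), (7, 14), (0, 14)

Evaluate the objective at each vertex of the feasible region:
  z(0, 0) = 0
  z(11.67, 0) = -11.67
  z(7, 14) = -35  ←
  z(0, 14) = -28
The minimum is at a = 7, b = 14.

(7, 14)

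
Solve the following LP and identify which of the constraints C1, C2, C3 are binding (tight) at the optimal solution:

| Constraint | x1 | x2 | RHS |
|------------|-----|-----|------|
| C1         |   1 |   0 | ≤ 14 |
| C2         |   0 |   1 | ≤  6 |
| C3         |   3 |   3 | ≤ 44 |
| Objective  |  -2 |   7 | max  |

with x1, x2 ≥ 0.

At x1 = 0, x2 = 6, compute slack b - a·x for each constraint:
  C1: 14 − 0 = 14  (slack)
  C2: 6 − 6 = 0  (binding)
  C3: 44 − 18 = 26  (slack)

Optimal: x1 = 0, x2 = 6
Binding: C2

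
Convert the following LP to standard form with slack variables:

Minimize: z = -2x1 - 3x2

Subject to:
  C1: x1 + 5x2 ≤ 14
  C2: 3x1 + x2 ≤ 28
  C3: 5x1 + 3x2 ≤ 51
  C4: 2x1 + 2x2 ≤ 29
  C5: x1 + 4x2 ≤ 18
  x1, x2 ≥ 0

min z = -2x1 - 3x2

s.t.
  x1 + 5x2 + s1 = 14
  3x1 + x2 + s2 = 28
  5x1 + 3x2 + s3 = 51
  2x1 + 2x2 + s4 = 29
  x1 + 4x2 + s5 = 18
  x1, x2, s1, s2, s3, s4, s5 ≥ 0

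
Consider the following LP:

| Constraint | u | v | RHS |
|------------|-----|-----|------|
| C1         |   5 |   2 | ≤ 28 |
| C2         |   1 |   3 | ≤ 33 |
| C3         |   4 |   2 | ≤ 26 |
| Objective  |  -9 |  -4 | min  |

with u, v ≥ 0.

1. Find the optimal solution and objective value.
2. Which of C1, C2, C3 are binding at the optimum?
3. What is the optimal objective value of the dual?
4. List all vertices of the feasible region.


1. u = 2, v = 9, z = -54
2. C1, C3
3. -54
4. (0, 0), (5.6, 0), (2, 9), (1.2, 10.6), (0, 11)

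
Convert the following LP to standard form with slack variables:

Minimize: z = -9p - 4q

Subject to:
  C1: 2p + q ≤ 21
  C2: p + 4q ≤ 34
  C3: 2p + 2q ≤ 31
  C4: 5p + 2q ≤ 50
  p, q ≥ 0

min z = -9p - 4q

s.t.
  2p + q + s1 = 21
  p + 4q + s2 = 34
  2p + 2q + s3 = 31
  5p + 2q + s4 = 50
  p, q, s1, s2, s3, s4 ≥ 0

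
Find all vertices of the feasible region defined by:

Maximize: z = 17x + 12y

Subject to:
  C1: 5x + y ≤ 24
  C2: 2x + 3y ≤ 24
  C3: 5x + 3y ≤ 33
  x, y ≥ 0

(0, 0), (4.8, 0), (3.9, 4.5), (3, 6), (0, 8)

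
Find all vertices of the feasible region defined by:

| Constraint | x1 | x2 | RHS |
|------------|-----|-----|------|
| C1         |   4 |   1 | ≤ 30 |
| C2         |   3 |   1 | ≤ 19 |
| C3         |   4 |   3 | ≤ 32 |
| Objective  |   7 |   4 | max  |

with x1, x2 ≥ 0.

(0, 0), (6.333, 0), (5, 4), (0, 10.67)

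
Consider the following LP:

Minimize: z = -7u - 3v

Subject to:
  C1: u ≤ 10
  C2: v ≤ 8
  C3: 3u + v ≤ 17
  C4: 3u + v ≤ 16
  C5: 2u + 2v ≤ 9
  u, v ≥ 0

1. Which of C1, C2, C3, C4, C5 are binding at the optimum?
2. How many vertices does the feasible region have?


1. C5
2. 3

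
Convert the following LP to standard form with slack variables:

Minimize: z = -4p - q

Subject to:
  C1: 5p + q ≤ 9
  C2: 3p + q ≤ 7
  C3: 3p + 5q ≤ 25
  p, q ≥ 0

min z = -4p - q

s.t.
  5p + q + s1 = 9
  3p + q + s2 = 7
  3p + 5q + s3 = 25
  p, q, s1, s2, s3 ≥ 0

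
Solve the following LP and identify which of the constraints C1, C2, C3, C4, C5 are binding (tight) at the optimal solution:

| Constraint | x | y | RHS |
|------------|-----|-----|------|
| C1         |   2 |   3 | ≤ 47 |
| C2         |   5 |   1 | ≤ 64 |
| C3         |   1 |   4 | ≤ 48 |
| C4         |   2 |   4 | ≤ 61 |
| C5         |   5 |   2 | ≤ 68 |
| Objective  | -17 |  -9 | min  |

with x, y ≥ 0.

At x = 10, y = 9, compute slack b - a·x for each constraint:
  C1: 47 − 47 = 0  (binding)
  C2: 64 − 59 = 5  (slack)
  C3: 48 − 46 = 2  (slack)
  C4: 61 − 56 = 5  (slack)
  C5: 68 − 68 = 0  (binding)

Optimal: x = 10, y = 9
Binding: C1, C5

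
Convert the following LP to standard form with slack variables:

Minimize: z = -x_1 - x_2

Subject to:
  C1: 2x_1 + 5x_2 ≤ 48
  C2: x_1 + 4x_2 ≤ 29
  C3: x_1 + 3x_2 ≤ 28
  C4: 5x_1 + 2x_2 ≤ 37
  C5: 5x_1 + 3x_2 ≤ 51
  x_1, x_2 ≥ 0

min z = -x_1 - x_2

s.t.
  2x_1 + 5x_2 + s1 = 48
  x_1 + 4x_2 + s2 = 29
  x_1 + 3x_2 + s3 = 28
  5x_1 + 2x_2 + s4 = 37
  5x_1 + 3x_2 + s5 = 51
  x_1, x_2, s1, s2, s3, s4, s5 ≥ 0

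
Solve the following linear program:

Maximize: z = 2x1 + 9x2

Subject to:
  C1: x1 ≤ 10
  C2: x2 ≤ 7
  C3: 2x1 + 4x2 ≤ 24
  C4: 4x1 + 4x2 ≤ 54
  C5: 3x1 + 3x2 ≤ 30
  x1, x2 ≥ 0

Evaluate the objective at each vertex of the feasible region:
  z(0, 0) = 0
  z(10, 0) = 20
  z(8, 2) = 34
  z(0, 6) = 54  ←
The maximum is at x1 = 0, x2 = 6.

x1 = 0, x2 = 6, z = 54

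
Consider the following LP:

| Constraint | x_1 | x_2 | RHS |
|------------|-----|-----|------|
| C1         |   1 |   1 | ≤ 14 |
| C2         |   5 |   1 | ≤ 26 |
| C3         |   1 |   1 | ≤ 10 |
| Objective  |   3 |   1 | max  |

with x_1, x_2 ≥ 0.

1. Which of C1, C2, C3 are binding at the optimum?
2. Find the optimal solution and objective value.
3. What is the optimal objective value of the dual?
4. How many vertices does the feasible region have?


1. C2, C3
2. x_1 = 4, x_2 = 6, z = 18
3. 18
4. 4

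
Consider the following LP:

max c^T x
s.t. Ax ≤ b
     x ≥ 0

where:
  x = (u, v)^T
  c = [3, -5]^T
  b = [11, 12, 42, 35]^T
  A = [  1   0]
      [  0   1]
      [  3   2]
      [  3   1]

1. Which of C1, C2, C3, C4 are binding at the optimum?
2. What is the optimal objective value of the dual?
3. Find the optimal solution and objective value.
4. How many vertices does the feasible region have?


1. C1
2. 33
3. u = 11, v = 0, z = 33
4. 6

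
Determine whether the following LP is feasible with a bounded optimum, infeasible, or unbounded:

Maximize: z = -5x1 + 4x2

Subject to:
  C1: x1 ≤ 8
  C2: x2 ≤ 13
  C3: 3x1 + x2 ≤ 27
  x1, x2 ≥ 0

Feasible with a bounded optimal solution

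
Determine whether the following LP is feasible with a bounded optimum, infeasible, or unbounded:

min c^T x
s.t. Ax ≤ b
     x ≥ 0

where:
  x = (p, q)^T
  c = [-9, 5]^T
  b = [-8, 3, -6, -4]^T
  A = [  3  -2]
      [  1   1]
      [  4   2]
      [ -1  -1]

Infeasible (no feasible solution exists)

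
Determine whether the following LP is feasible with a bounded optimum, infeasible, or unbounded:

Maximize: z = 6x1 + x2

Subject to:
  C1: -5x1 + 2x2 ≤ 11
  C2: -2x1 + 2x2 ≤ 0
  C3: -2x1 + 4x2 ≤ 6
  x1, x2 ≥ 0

Unbounded (objective can increase without bound)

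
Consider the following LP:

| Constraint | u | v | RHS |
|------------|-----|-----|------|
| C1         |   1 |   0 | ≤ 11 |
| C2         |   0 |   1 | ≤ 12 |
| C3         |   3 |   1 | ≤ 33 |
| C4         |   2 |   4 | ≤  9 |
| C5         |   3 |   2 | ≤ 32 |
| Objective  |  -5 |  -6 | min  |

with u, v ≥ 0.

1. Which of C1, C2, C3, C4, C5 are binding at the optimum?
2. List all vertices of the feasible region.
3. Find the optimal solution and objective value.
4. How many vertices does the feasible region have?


1. C4
2. (0, 0), (4.5, 0), (0, 2.25)
3. u = 4.5, v = 0, z = -22.5
4. 3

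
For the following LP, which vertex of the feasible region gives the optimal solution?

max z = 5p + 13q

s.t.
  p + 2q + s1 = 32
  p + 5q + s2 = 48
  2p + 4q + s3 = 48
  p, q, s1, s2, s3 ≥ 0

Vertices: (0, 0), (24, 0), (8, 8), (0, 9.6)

Evaluate the objective at each vertex of the feasible region:
  z(0, 0) = 0
  z(24, 0) = 120
  z(8, 8) = 144  ←
  z(0, 9.6) = 124.8
The maximum is at p = 8, q = 8.

(8, 8)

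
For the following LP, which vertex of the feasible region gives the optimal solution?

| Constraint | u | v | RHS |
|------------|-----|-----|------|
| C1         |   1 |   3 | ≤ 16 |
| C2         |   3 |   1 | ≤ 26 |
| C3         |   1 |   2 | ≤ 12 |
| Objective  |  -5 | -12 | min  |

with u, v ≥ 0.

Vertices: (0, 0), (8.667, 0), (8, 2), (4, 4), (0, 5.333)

Evaluate the objective at each vertex of the feasible region:
  z(0, 0) = 0
  z(8.667, 0) = -43.33
  z(8, 2) = -64
  z(4, 4) = -68  ←
  z(0, 5.333) = -64
The minimum is at u = 4, v = 4.

(4, 4)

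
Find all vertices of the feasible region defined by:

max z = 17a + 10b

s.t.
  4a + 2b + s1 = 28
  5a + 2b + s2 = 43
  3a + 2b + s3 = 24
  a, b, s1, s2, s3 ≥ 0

(0, 0), (7, 0), (4, 6), (0, 12)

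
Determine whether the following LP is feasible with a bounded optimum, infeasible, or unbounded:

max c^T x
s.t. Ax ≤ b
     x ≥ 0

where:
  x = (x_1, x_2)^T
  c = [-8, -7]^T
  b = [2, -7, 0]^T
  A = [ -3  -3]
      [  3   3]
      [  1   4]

Infeasible (no feasible solution exists)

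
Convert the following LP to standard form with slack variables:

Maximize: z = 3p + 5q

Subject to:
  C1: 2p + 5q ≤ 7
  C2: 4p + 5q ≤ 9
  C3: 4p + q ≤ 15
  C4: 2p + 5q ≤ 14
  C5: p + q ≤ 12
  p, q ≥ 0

max z = 3p + 5q

s.t.
  2p + 5q + s1 = 7
  4p + 5q + s2 = 9
  4p + q + s3 = 15
  2p + 5q + s4 = 14
  p + q + s5 = 12
  p, q, s1, s2, s3, s4, s5 ≥ 0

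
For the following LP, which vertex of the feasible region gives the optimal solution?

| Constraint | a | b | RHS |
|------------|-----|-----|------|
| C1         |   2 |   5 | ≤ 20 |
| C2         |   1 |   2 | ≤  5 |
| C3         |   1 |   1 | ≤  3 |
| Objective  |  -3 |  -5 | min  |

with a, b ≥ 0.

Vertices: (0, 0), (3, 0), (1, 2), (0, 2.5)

Evaluate the objective at each vertex of the feasible region:
  z(0, 0) = 0
  z(3, 0) = -9
  z(1, 2) = -13  ←
  z(0, 2.5) = -12.5
The minimum is at a = 1, b = 2.

(1, 2)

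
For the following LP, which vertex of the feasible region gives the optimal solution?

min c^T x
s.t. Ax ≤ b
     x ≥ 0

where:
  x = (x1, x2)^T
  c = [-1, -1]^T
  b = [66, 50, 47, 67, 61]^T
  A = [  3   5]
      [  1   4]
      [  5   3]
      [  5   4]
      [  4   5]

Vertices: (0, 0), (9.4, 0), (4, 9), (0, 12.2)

Evaluate the objective at each vertex of the feasible region:
  z(0, 0) = 0
  z(9.4, 0) = -9.4
  z(4, 9) = -13  ←
  z(0, 12.2) = -12.2
The minimum is at x1 = 4, x2 = 9.

(4, 9)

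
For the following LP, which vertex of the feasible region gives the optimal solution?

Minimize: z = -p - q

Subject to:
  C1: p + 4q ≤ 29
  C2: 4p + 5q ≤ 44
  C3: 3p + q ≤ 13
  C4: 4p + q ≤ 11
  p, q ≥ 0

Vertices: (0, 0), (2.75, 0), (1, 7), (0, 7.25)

Evaluate the objective at each vertex of the feasible region:
  z(0, 0) = 0
  z(2.75, 0) = -2.75
  z(1, 7) = -8  ←
  z(0, 7.25) = -7.25
The minimum is at p = 1, q = 7.

(1, 7)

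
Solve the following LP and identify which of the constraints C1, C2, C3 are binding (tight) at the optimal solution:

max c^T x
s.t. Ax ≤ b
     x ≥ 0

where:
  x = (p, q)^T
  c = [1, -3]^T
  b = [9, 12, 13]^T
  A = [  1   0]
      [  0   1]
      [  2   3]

At p = 6.5, q = 0, compute slack b - a·x for each constraint:
  C1: 9 − 6.5 = 2.5  (slack)
  C2: 12 − 0 = 12  (slack)
  C3: 13 − 13 = 0  (binding)

Optimal: p = 6.5, q = 0
Binding: C3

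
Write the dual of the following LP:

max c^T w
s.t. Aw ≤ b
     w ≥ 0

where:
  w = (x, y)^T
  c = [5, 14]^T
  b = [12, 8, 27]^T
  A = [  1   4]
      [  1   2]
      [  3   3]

Primal max cᵀx s.t. Ax ≤ b, x ≥ 0  →  Dual min bᵀy s.t. Aᵀy ≥ c, y ≥ 0.

Minimize: z = 12y1 + 8y2 + 27y3

Subject to:
  y1 + y2 + 3y3 ≥ 5
  4y1 + 2y2 + 3y3 ≥ 14
  y1, y2, y3 ≥ 0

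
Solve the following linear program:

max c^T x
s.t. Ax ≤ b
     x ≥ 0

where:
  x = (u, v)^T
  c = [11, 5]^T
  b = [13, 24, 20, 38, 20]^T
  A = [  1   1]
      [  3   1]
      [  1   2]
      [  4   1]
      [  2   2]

Evaluate the objective at each vertex of the feasible region:
  z(0, 0) = 0
  z(8, 0) = 88
  z(7, 3) = 92  ←
  z(0, 10) = 50
The maximum is at u = 7, v = 3.

u = 7, v = 3, z = 92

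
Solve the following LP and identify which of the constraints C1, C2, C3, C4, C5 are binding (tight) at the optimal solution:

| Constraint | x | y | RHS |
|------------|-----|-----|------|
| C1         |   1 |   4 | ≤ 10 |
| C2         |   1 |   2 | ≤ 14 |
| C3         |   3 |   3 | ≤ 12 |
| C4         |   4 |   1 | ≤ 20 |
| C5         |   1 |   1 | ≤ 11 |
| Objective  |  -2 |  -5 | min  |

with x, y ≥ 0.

At x = 2, y = 2, compute slack b - a·x for each constraint:
  C1: 10 − 10 = 0  (binding)
  C2: 14 − 6 = 8  (slack)
  C3: 12 − 12 = 0  (binding)
  C4: 20 − 10 = 10  (slack)
  C5: 11 − 4 = 7  (slack)

Optimal: x = 2, y = 2
Binding: C1, C3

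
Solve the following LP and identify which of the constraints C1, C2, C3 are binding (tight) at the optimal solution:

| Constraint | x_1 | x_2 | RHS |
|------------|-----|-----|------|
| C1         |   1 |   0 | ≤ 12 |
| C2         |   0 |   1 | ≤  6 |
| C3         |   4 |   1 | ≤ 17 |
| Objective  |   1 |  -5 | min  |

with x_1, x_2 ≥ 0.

At x_1 = 0, x_2 = 6, compute slack b - a·x for each constraint:
  C1: 12 − 0 = 12  (slack)
  C2: 6 − 6 = 0  (binding)
  C3: 17 − 6 = 11  (slack)

Optimal: x_1 = 0, x_2 = 6
Binding: C2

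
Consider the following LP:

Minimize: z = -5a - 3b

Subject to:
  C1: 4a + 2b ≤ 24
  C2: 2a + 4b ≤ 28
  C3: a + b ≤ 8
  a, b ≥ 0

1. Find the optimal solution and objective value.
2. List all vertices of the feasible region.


1. a = 4, b = 4, z = -32
2. (0, 0), (6, 0), (4, 4), (2, 6), (0, 7)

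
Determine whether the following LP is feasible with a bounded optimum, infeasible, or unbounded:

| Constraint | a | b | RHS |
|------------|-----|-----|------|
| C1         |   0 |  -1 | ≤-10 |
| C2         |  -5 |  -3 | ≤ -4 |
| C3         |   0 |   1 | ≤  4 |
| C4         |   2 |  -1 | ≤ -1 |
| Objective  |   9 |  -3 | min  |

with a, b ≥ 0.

Infeasible (no feasible solution exists)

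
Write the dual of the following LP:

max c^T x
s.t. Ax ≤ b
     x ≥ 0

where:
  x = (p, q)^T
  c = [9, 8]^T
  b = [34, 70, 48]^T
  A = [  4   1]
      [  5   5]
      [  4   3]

Primal max cᵀx s.t. Ax ≤ b, x ≥ 0  →  Dual min bᵀy s.t. Aᵀy ≥ c, y ≥ 0.

Minimize: z = 34y1 + 70y2 + 48y3

Subject to:
  4y1 + 5y2 + 4y3 ≥ 9
  y1 + 5y2 + 3y3 ≥ 8
  y1, y2, y3 ≥ 0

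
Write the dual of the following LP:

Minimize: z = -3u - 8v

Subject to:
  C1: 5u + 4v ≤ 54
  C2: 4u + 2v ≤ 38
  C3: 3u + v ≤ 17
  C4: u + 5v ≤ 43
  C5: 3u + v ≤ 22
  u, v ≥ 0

Primal min cᵀx s.t. Ax ≤ b, x ≥ 0  →  Dual max −bᵀy s.t. Aᵀy ≥ −c, y ≥ 0.

Maximize: z = -54y1 - 38y2 - 17y3 - 43y4 - 22y5

Subject to:
  5y1 + 4y2 + 3y3 + y4 + 3y5 ≥ 3
  4y1 + 2y2 + y3 + 5y4 + y5 ≥ 8
  y1, y2, y3, y4, y5 ≥ 0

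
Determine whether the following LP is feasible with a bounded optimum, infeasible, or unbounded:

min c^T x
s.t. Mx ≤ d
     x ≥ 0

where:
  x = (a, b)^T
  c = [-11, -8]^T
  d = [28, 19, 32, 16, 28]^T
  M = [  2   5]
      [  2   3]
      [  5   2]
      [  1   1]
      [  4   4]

Feasible with a bounded optimal solution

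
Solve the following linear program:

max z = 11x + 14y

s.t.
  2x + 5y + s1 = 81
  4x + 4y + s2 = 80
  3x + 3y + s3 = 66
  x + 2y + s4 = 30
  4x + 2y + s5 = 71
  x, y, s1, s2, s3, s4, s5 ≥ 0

Evaluate the objective at each vertex of the feasible region:
  z(0, 0) = 0
  z(17.75, 0) = 195.2
  z(15.5, 4.5) = 233.5
  z(10, 10) = 250  ←
  z(0, 15) = 210
The maximum is at x = 10, y = 10.

x = 10, y = 10, z = 250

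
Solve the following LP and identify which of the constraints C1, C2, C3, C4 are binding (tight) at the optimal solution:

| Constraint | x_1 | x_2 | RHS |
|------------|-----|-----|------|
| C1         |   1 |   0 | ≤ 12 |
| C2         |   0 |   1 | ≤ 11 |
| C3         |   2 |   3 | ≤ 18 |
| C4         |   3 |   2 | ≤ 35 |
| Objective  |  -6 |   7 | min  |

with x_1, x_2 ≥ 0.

At x_1 = 9, x_2 = 0, compute slack b - a·x for each constraint:
  C1: 12 − 9 = 3  (slack)
  C2: 11 − 0 = 11  (slack)
  C3: 18 − 18 = 0  (binding)
  C4: 35 − 27 = 8  (slack)

Optimal: x_1 = 9, x_2 = 0
Binding: C3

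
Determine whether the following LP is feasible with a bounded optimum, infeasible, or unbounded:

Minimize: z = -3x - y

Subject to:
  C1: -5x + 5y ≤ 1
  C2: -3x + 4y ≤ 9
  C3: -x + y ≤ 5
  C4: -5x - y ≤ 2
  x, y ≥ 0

Unbounded (objective can decrease without bound)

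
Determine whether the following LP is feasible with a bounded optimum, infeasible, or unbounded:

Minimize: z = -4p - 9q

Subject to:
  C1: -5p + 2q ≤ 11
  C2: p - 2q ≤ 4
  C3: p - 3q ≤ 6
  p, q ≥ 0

Unbounded (objective can decrease without bound)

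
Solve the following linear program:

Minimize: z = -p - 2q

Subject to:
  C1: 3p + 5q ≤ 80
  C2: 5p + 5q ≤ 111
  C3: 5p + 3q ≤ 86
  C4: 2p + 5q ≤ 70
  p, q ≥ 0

Evaluate the objective at each vertex of the feasible region:
  z(0, 0) = 0
  z(17.2, 0) = -17.2
  z(11.88, 8.875) = -29.62
  z(10, 10) = -30  ←
  z(0, 14) = -28
The minimum is at p = 10, q = 10.

p = 10, q = 10, z = -30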